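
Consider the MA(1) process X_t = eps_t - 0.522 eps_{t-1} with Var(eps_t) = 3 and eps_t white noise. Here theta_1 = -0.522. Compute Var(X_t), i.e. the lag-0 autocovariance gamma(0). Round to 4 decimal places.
\gamma(0) = 3.8175

For an MA(q) process X_t = eps_t + sum_i theta_i eps_{t-i} with
Var(eps_t) = sigma^2, the variance is
  gamma(0) = sigma^2 * (1 + sum_i theta_i^2).
  sum_i theta_i^2 = (-0.522)^2 = 0.272484.
  gamma(0) = 3 * (1 + 0.272484) = 3 * 1.272484 = 3.817452, which rounds to 3.8175.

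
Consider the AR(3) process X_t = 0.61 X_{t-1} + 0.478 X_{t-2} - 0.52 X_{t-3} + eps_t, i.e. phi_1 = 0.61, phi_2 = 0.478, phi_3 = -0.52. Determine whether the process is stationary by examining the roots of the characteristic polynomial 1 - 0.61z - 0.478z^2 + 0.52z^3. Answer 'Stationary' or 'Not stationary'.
\text{Stationary}

The AR(p) characteristic polynomial is P(z) = 1 - 0.61z - 0.478z^2 + 0.52z^3.
Stationarity requires all roots to lie outside the unit circle, i.e. |z| > 1 for every root.
Degree 3: look for a simple real root z0 first, then factor out (1 - z/z0) and solve the remaining quadratic.
Testing z0 = -1.25: P(-1.25) = 1 + (-0.61)(-1.25) + (-0.478)(-1.25)^2 + (0.52)(-1.25)^3
  = 1 + (0.7625) + (-0.746875) + (-1.015625) = 0.  So z_0 = -1.25 is a root, |z_0| = 1.25.
Divide out the factor (1 + 0.8 z) = (1 - z/z0) (since 1/z0 = -0.8):
  P(z) = (1 + 0.8 z)(1 + (-1.41) z + (0.65) z^2)
  [check: z-coef -1.41 - (-0.8) = -0.61; z^2-coef 0.65 - (-0.8)(-1.41) = -0.478; z^3-coef -(-0.8)(0.65) = 0.52.]
Remaining roots from the quadratic factor 1 + (-1.41) z + (0.65) z^2:
  Set 1 + (-1.41) z + (0.65) z^2 = 0, i.e. a z^2 + b z + c = 0 with a = 0.65, b = -1.41, c = 1.
  Discriminant D = b^2 - 4ac = (-1.41)^2 - 4*(0.65)*1 = 1.9881 - (2.6) = -0.6119.
  D < 0, so the roots are the complex-conjugate pair z = (-b +/- i sqrt(-D)) / (2a) = 1.0846 +/- 0.6017i.
  For a conjugate pair |z|^2 = z * conj(z) = (product of roots) = c/a = 1/(0.65) = 1.538462, so |z| = sqrt(1.538462) = 1.2403 for both roots.
Moduli of all roots: 1.2500, 1.2403, 1.2403.
All moduli strictly greater than 1? Yes.
Verdict: Stationary.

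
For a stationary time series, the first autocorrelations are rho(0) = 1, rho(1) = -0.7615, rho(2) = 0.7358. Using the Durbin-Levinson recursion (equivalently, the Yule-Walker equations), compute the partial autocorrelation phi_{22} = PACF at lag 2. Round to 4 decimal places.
\phi_{22} = 0.3711

The PACF at lag k is phi_{kk}, the last component of the solution
to the Yule-Walker system G_k phi = r_k where
  (G_k)_{ij} = rho(|i - j|), (r_k)_i = rho(i), i,j = 1..k.
Equivalently, Durbin-Levinson gives phi_{kk} iteratively:
  phi_{11} = rho(1)
  phi_{kk} = [rho(k) - sum_{j=1..k-1} phi_{k-1,j} rho(k-j)]
            / [1 - sum_{j=1..k-1} phi_{k-1,j} rho(j)],
  phi_{k,j} = phi_{k-1,j} - phi_{kk} phi_{k-1,k-j},  j = 1..k-1.
Step k = 1:
  phi_11 = rho(1) = -0.7615.
Step k = 2:
  phi_22 = [rho(2) - phi_11 rho(1)] / [1 - phi_11 rho(1)] = [0.7358 - (-0.7615)(-0.7615)] / [1 - (-0.7615)(-0.7615)]
         = 0.15591775 / 0.42011775 = 0.3711.
Therefore phi_{22} = 0.3711.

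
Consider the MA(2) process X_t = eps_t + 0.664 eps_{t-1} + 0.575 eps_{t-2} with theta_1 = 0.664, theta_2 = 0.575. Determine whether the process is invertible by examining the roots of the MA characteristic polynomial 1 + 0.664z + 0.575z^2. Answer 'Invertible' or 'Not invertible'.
\text{Invertible}

The MA(q) characteristic polynomial is P(z) = 1 + 0.664z + 0.575z^2.
Invertibility requires all roots to lie outside the unit circle, i.e. |z| > 1 for every root.
Set 1 + (0.664) z + (0.575) z^2 = 0, i.e. a z^2 + b z + c = 0 with a = 0.575, b = 0.664, c = 1.
Discriminant D = b^2 - 4ac = (0.664)^2 - 4*(0.575)*1 = 0.440896 - (2.3) = -1.859104.
D < 0, so the roots are the complex-conjugate pair z = (-b +/- i sqrt(-D)) / (2a) = -0.5774 +/- 1.1856i.
For a conjugate pair |z|^2 = z * conj(z) = (product of roots) = c/a = 1/(0.575) = 1.73913, so |z| = sqrt(1.73913) = 1.3188 for both roots.
Moduli of all roots: 1.3188, 1.3188.
All moduli strictly greater than 1? Yes.
Verdict: Invertible.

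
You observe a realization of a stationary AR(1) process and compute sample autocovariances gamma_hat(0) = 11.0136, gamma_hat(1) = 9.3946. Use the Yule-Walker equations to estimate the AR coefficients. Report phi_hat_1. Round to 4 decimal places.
\hat\phi_{1} = 0.8530

The Yule-Walker equations for an AR(p) process read, in matrix form,
  Gamma_p phi = r_p,   with   (Gamma_p)_{ij} = gamma(|i - j|),
                       (r_p)_i = gamma(i),   i,j = 1..p.
Substitute the sample gammas (Toeplitz matrix and right-hand side of size 1):
  Gamma_p = [[11.0136]]
  r_p     = [9.3946]
With p = 1 this is the single equation gamma(0) phi_1 = gamma(1):
  phi_hat_1 = gamma(1) / gamma(0) = 9.3946 / 11.0136 = 0.8530.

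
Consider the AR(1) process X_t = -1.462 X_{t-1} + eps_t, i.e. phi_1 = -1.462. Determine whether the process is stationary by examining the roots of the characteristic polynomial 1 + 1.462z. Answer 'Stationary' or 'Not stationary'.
\text{Not stationary}

The AR(p) characteristic polynomial is P(z) = 1 + 1.462z.
Stationarity requires all roots to lie outside the unit circle, i.e. |z| > 1 for every root.
This is linear in z: 1 + (1.462) z = 0  =>  z = -1/(1.462) = -0.683995,  |z| = 0.683995.
Moduli of all roots: 0.6840.
All moduli strictly greater than 1? No.
Verdict: Not stationary.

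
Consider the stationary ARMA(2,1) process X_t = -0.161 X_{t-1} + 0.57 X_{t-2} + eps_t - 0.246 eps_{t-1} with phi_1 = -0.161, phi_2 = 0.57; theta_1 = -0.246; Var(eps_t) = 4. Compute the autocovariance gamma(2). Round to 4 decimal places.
\gamma(2) = 5.7747

Multiply the model equation by X_{t-k} and take expectations. With theta_0 = psi_0 = 1 and psi_j the MA(infinity) weights, this gives
  gamma(k) - sum_i phi_i gamma(k-i) = c_k,
  c_k = sigma^2 * sum_{j=k..q} theta_j psi_{j-k}   (c_k = 0 for k > q),
using gamma(-m) = gamma(m).
psi-weights needed (psi_j = theta_j + sum_i phi_i psi_{j-i}):
  psi_1 = theta_1 + phi_1 = -0.246 + (-0.161) = -0.407
Right-hand sides:
  c_0 = sigma^2 (1 + theta_1 psi_1) = 4 * (1 + (-0.246)(-0.407)) = 4 * 1.100122 = 4.400488
  c_1 = sigma^2 theta_1 = 4 * (-0.246) = -0.984
  c_2 = 0
Equations for k = 0, 1, 2 (AR order 2, c_2 = 0):
  (E0) gamma(0) = phi_1 gamma(1) + phi_2 gamma(2) + c_0
  (E1) gamma(1) = phi_1 gamma(0) + phi_2 gamma(1) + c_1
  (E2) gamma(2) = phi_1 gamma(1) + phi_2 gamma(0)
From (E1): gamma(1) = A gamma(0) + B with
  A = phi_1 / (1 - phi_2) = -0.161 / 0.43 = -0.374419,   B = c_1 / (1 - phi_2) = -0.984 / 0.43 = -2.288372.
Insert (E2) into (E0): gamma(0) (1 - phi_2^2) = phi_1 (1 + phi_2) gamma(1) + c_0.
  phi_1 (1 + phi_2) = (-0.161)(1.57) = -0.25277,   1 - phi_2^2 = 0.6751.
Replace gamma(1) by A gamma(0) + B and collect gamma(0):
  gamma(0) [0.6751 - (-0.25277)(-0.374419)] = (-0.25277)(-2.288372) + 4.400488
  gamma(0) * 0.580458 = 4.97892
  gamma(0) = 4.97892 / 0.580458 = 8.577568.
  gamma(1) = A gamma(0) + B = (-0.374419)(8.577568) + (-2.288372) = -5.499973.
  gamma(2) = phi_1 gamma(1) + phi_2 gamma(0) = (-0.161)(-5.499973) + (0.57)(8.577568) = 5.774709.
Therefore gamma(2) = 5.7747 (to 4 decimal places).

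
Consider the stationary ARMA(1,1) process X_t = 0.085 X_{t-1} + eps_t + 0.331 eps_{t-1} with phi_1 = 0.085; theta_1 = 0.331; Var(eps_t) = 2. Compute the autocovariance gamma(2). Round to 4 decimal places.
\gamma(2) = 0.0732

Multiply the model equation by X_{t-k} and take expectations. With theta_0 = psi_0 = 1 and psi_j the MA(infinity) weights, this gives
  gamma(k) - sum_i phi_i gamma(k-i) = c_k,
  c_k = sigma^2 * sum_{j=k..q} theta_j psi_{j-k}   (c_k = 0 for k > q),
using gamma(-m) = gamma(m).
psi-weights needed (psi_j = theta_j + sum_i phi_i psi_{j-i}):
  psi_1 = theta_1 + phi_1 = 0.331 + (0.085) = 0.416
Right-hand sides:
  c_0 = sigma^2 (1 + theta_1 psi_1) = 2 * (1 + (0.331)(0.416)) = 2 * 1.137696 = 2.275392
  c_1 = sigma^2 theta_1 = 2 * (0.331) = 0.662
  c_2 = 0
Equations for k = 0 and k = 1 (AR order 1):
  gamma(0) = phi_1 gamma(1) + c_0
  gamma(1) = phi_1 gamma(0) + c_1
Substituting the second into the first: gamma(0) (1 - phi_1^2) = c_0 + phi_1 c_1, so
  gamma(0) = (c_0 + phi_1 c_1) / (1 - phi_1^2) = (2.275392 + (0.085)(0.662)) / (1 - (0.085)^2) = 2.331662 / 0.992775 = 2.348631.
  gamma(1) = phi_1 gamma(0) + c_1 = (0.085)(2.348631) + (0.662) = 0.861634.
For k = 2 (> q): gamma(2) = phi_1 gamma(1) = (0.085)(0.861634) = 0.073239.
Therefore gamma(2) = 0.0732 (to 4 decimal places).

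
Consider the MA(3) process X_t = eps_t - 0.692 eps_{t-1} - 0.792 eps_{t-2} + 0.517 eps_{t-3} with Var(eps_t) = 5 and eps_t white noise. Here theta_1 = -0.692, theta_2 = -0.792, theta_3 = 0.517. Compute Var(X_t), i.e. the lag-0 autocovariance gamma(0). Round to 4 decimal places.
\gamma(0) = 11.8671

For an MA(q) process X_t = eps_t + sum_i theta_i eps_{t-i} with
Var(eps_t) = sigma^2, the variance is
  gamma(0) = sigma^2 * (1 + sum_i theta_i^2).
  sum_i theta_i^2 = (-0.692)^2 + (-0.792)^2 + (0.517)^2 = 0.478864 + 0.627264 + 0.267289 = 1.373417.
  gamma(0) = 5 * (1 + 1.373417) = 5 * 2.373417 = 11.867085, which rounds to 11.8671.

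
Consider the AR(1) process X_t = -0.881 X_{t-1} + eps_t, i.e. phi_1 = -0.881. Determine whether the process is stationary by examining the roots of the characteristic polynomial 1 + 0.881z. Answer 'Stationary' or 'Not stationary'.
\text{Stationary}

The AR(p) characteristic polynomial is P(z) = 1 + 0.881z.
Stationarity requires all roots to lie outside the unit circle, i.e. |z| > 1 for every root.
This is linear in z: 1 + (0.881) z = 0  =>  z = -1/(0.881) = -1.135074,  |z| = 1.135074.
Moduli of all roots: 1.1351.
All moduli strictly greater than 1? Yes.
Verdict: Stationary.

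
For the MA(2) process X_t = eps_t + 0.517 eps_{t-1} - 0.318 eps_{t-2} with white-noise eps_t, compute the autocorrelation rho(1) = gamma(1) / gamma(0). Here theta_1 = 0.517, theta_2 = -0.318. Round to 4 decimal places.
\rho(1) = 0.2577

For an MA(q) process with theta_0 = 1, the autocovariance is
  gamma(k) = sigma^2 * sum_{i=0..q-k} theta_i * theta_{i+k},
and rho(k) = gamma(k) / gamma(0). Sigma^2 cancels.
  numerator   = (1)*(0.517) + (0.517)*(-0.318) = 0.352594.
  denominator = (1)^2 + (0.517)^2 + (-0.318)^2 = 1.368413.
  rho(1) = 0.352594 / 1.368413 = 0.2577.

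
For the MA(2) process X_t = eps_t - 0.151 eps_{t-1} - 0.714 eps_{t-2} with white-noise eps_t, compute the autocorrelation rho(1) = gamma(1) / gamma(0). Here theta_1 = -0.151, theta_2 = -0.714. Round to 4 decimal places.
\rho(1) = -0.0282

For an MA(q) process with theta_0 = 1, the autocovariance is
  gamma(k) = sigma^2 * sum_{i=0..q-k} theta_i * theta_{i+k},
and rho(k) = gamma(k) / gamma(0). Sigma^2 cancels.
  numerator   = (1)*(-0.151) + (-0.151)*(-0.714) = -0.043186.
  denominator = (1)^2 + (-0.151)^2 + (-0.714)^2 = 1.532597.
  rho(1) = -0.043186 / 1.532597 = -0.0282.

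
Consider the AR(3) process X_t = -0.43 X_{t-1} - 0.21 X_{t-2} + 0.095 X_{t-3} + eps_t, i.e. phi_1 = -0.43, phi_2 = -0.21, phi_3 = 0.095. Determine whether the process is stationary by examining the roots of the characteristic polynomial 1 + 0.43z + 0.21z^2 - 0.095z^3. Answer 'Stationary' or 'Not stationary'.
\text{Stationary}

The AR(p) characteristic polynomial is P(z) = 1 + 0.43z + 0.21z^2 - 0.095z^3.
Stationarity requires all roots to lie outside the unit circle, i.e. |z| > 1 for every root.
Degree 3: look for a simple real root z0 first, then factor out (1 - z/z0) and solve the remaining quadratic.
Testing z0 = 4: P(4) = 1 + (0.43)(4) + (0.21)(4)^2 + (-0.095)(4)^3
  = 1 + (1.72) + (3.36) + (-6.08) = 0.  So z_0 = 4 is a root, |z_0| = 4.
Divide out the factor (1 - 0.25 z) = (1 - z/z0) (since 1/z0 = 0.25):
  P(z) = (1 - 0.25 z)(1 + (0.68) z + (0.38) z^2)
  [check: z-coef 0.68 - (0.25) = 0.43; z^2-coef 0.38 - (0.25)(0.68) = 0.21; z^3-coef -(0.25)(0.38) = -0.095.]
Remaining roots from the quadratic factor 1 + (0.68) z + (0.38) z^2:
  Set 1 + (0.68) z + (0.38) z^2 = 0, i.e. a z^2 + b z + c = 0 with a = 0.38, b = 0.68, c = 1.
  Discriminant D = b^2 - 4ac = (0.68)^2 - 4*(0.38)*1 = 0.4624 - (1.52) = -1.0576.
  D < 0, so the roots are the complex-conjugate pair z = (-b +/- i sqrt(-D)) / (2a) = -0.8947 +/- 1.3532i.
  For a conjugate pair |z|^2 = z * conj(z) = (product of roots) = c/a = 1/(0.38) = 2.631579, so |z| = sqrt(2.631579) = 1.6222 for both roots.
Moduli of all roots: 4.0000, 1.6222, 1.6222.
All moduli strictly greater than 1? Yes.
Verdict: Stationary.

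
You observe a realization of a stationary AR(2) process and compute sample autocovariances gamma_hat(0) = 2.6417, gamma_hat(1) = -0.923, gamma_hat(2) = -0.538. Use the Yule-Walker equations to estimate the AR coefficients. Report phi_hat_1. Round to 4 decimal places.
\hat\phi_{1} = -0.4790

The Yule-Walker equations for an AR(p) process read, in matrix form,
  Gamma_p phi = r_p,   with   (Gamma_p)_{ij} = gamma(|i - j|),
                       (r_p)_i = gamma(i),   i,j = 1..p.
Substitute the sample gammas (Toeplitz matrix and right-hand side of size 2):
  Gamma_p = [[2.6417, -0.923], [-0.923, 2.6417]]
  r_p     = [-0.923, -0.538]
Written out:
  2.6417 phi_1 - 0.923 phi_2 = -0.923
  -0.923 phi_1 + 2.6417 phi_2 = -0.538
Solve by Cramer's rule:
  det = gamma(0)^2 - gamma(1)^2 = (2.6417)^2 - (-0.923)^2 = 6.97857889 - 0.851929 = 6.12664989
  phi_hat_1 = [gamma(1) gamma(0) - gamma(1) gamma(2)] / det = [(-0.923)(2.6417) - (-0.923)(-0.538)] / 6.12664989 = -2.9348631 / 6.12664989 = -0.479
  phi_hat_2 = [gamma(0) gamma(2) - gamma(1)^2] / det = [(2.6417)(-0.538) - (-0.923)^2] / 6.12664989 = -2.2731636 / 6.12664989 = -0.371
So phi_hat = [-0.4790, -0.3710].
Therefore phi_hat_1 = -0.4790.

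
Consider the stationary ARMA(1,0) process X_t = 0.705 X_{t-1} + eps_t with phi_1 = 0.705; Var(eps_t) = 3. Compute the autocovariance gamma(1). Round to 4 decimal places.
\gamma(1) = 4.2050

Multiply the model equation by X_{t-k} and take expectations. With theta_0 = psi_0 = 1 and psi_j the MA(infinity) weights, this gives
  gamma(k) - sum_i phi_i gamma(k-i) = c_k,
  c_k = sigma^2 * sum_{j=k..q} theta_j psi_{j-k}   (c_k = 0 for k > q),
using gamma(-m) = gamma(m).
Pure AR (q = 0): c_0 = sigma^2 = 3, c_k = 0 for k >= 1.
Equations for k = 0 and k = 1 (AR order 1):
  gamma(0) = phi_1 gamma(1) + c_0
  gamma(1) = phi_1 gamma(0) + c_1
Substituting the second into the first: gamma(0) (1 - phi_1^2) = c_0 + phi_1 c_1, so
  gamma(0) = c_0 / (1 - phi_1^2) = 3 / (1 - (0.705)^2) = 3 / 0.502975 = 5.964511.
  gamma(1) = phi_1 gamma(0) = (0.705)(5.964511) = 4.20498.
Therefore gamma(1) = 4.2050 (to 4 decimal places).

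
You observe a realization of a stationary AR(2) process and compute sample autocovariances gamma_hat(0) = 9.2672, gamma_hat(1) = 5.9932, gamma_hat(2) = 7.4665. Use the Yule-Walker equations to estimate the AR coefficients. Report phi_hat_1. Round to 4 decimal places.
\hat\phi_{1} = 0.2160

The Yule-Walker equations for an AR(p) process read, in matrix form,
  Gamma_p phi = r_p,   with   (Gamma_p)_{ij} = gamma(|i - j|),
                       (r_p)_i = gamma(i),   i,j = 1..p.
Substitute the sample gammas (Toeplitz matrix and right-hand side of size 2):
  Gamma_p = [[9.2672, 5.9932], [5.9932, 9.2672]]
  r_p     = [5.9932, 7.4665]
Written out:
  9.2672 phi_1 + 5.9932 phi_2 = 5.9932
  5.9932 phi_1 + 9.2672 phi_2 = 7.4665
Solve by Cramer's rule:
  det = gamma(0)^2 - gamma(1)^2 = (9.2672)^2 - (5.9932)^2 = 85.88099584 - 35.91844624 = 49.9625496
  phi_hat_1 = [gamma(1) gamma(0) - gamma(1) gamma(2)] / det = [(5.9932)(9.2672) - (5.9932)(7.4665)] / 49.9625496 = 10.79195524 / 49.9625496 = 0.216
  phi_hat_2 = [gamma(0) gamma(2) - gamma(1)^2] / det = [(9.2672)(7.4665) - (5.9932)^2] / 49.9625496 = 33.27510256 / 49.9625496 = 0.666
So phi_hat = [0.2160, 0.6660].
Therefore phi_hat_1 = 0.2160.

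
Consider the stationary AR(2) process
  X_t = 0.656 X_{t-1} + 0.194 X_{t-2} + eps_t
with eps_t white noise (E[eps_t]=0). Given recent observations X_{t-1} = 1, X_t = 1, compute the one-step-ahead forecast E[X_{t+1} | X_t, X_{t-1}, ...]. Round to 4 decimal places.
E[X_{t+1} \mid \mathcal F_t] = 0.8500

For an AR(p) model X_t = c + sum_i phi_i X_{t-i} + eps_t, the
one-step-ahead conditional mean is
  E[X_{t+1} | X_t, ...] = c + sum_i phi_i X_{t+1-i}.
Substitute known values:
  E[X_{t+1} | ...] = (0.656) * (1) + (0.194) * (1)
                   = 0.8500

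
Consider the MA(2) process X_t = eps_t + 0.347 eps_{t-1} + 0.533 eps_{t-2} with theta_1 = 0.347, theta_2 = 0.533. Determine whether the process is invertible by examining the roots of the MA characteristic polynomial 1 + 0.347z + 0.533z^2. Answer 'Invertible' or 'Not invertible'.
\text{Invertible}

The MA(q) characteristic polynomial is P(z) = 1 + 0.347z + 0.533z^2.
Invertibility requires all roots to lie outside the unit circle, i.e. |z| > 1 for every root.
Set 1 + (0.347) z + (0.533) z^2 = 0, i.e. a z^2 + b z + c = 0 with a = 0.533, b = 0.347, c = 1.
Discriminant D = b^2 - 4ac = (0.347)^2 - 4*(0.533)*1 = 0.120409 - (2.132) = -2.011591.
D < 0, so the roots are the complex-conjugate pair z = (-b +/- i sqrt(-D)) / (2a) = -0.3255 +/- 1.3305i.
For a conjugate pair |z|^2 = z * conj(z) = (product of roots) = c/a = 1/(0.533) = 1.876173, so |z| = sqrt(1.876173) = 1.3697 for both roots.
Moduli of all roots: 1.3697, 1.3697.
All moduli strictly greater than 1? Yes.
Verdict: Invertible.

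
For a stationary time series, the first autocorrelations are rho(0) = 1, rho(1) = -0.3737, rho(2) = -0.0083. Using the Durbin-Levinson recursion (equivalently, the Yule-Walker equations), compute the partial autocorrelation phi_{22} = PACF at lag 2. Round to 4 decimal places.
\phi_{22} = -0.1720

The PACF at lag k is phi_{kk}, the last component of the solution
to the Yule-Walker system G_k phi = r_k where
  (G_k)_{ij} = rho(|i - j|), (r_k)_i = rho(i), i,j = 1..k.
Equivalently, Durbin-Levinson gives phi_{kk} iteratively:
  phi_{11} = rho(1)
  phi_{kk} = [rho(k) - sum_{j=1..k-1} phi_{k-1,j} rho(k-j)]
            / [1 - sum_{j=1..k-1} phi_{k-1,j} rho(j)],
  phi_{k,j} = phi_{k-1,j} - phi_{kk} phi_{k-1,k-j},  j = 1..k-1.
Step k = 1:
  phi_11 = rho(1) = -0.3737.
Step k = 2:
  phi_22 = [rho(2) - phi_11 rho(1)] / [1 - phi_11 rho(1)] = [-0.0083 - (-0.3737)(-0.3737)] / [1 - (-0.3737)(-0.3737)]
         = -0.14795169 / 0.86034831 = -0.172.
Therefore phi_{22} = -0.1720.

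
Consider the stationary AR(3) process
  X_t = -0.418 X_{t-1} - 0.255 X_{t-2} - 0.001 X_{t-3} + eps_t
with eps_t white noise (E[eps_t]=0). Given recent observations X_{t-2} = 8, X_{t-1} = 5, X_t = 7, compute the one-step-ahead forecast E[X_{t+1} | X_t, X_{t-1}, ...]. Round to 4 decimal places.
E[X_{t+1} \mid \mathcal F_t] = -4.2090

For an AR(p) model X_t = c + sum_i phi_i X_{t-i} + eps_t, the
one-step-ahead conditional mean is
  E[X_{t+1} | X_t, ...] = c + sum_i phi_i X_{t+1-i}.
Substitute known values:
  E[X_{t+1} | ...] = (-0.418) * (7) + (-0.255) * (5) + (-0.001) * (8)
                   = -4.2090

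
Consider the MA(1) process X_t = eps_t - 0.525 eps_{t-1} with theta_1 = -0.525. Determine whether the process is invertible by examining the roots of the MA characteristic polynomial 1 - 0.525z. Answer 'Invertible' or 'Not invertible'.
\text{Invertible}

The MA(q) characteristic polynomial is P(z) = 1 - 0.525z.
Invertibility requires all roots to lie outside the unit circle, i.e. |z| > 1 for every root.
This is linear in z: 1 + (-0.525) z = 0  =>  z = -1/(-0.525) = 1.904762,  |z| = 1.904762.
Moduli of all roots: 1.9048.
All moduli strictly greater than 1? Yes.
Verdict: Invertible.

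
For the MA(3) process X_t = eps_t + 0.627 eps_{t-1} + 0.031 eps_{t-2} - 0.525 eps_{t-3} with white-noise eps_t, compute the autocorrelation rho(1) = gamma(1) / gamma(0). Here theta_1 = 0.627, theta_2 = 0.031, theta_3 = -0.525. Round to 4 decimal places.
\rho(1) = 0.3774

For an MA(q) process with theta_0 = 1, the autocovariance is
  gamma(k) = sigma^2 * sum_{i=0..q-k} theta_i * theta_{i+k},
and rho(k) = gamma(k) / gamma(0). Sigma^2 cancels.
  numerator   = (1)*(0.627) + (0.627)*(0.031) + (0.031)*(-0.525) = 0.630162.
  denominator = (1)^2 + (0.627)^2 + (0.031)^2 + (-0.525)^2 = 1.669715.
  rho(1) = 0.630162 / 1.669715 = 0.3774.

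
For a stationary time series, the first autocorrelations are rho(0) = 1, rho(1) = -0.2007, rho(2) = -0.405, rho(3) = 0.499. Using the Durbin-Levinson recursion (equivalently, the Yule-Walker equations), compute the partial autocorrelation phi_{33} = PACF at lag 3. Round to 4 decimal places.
\phi_{33} = 0.3809

The PACF at lag k is phi_{kk}, the last component of the solution
to the Yule-Walker system G_k phi = r_k where
  (G_k)_{ij} = rho(|i - j|), (r_k)_i = rho(i), i,j = 1..k.
Equivalently, Durbin-Levinson gives phi_{kk} iteratively:
  phi_{11} = rho(1)
  phi_{kk} = [rho(k) - sum_{j=1..k-1} phi_{k-1,j} rho(k-j)]
            / [1 - sum_{j=1..k-1} phi_{k-1,j} rho(j)],
  phi_{k,j} = phi_{k-1,j} - phi_{kk} phi_{k-1,k-j},  j = 1..k-1.
Step k = 1:
  phi_11 = rho(1) = -0.2007.
Step k = 2:
  phi_22 = [rho(2) - phi_11 rho(1)] / [1 - phi_11 rho(1)] = [-0.405 - (-0.2007)(-0.2007)] / [1 - (-0.2007)(-0.2007)]
         = -0.44528049 / 0.95971951 = -0.463969.
  Update: phi_21 = phi_11 - phi_22 phi_11 = -0.2007 - (-0.463969)(-0.2007) = -0.293819.
Step k = 3:
  phi_33 = [rho(3) - phi_21 rho(2) - phi_22 rho(1)] / [1 - phi_21 rho(1) - phi_22 rho(2)]
    numerator   = 0.499 - (-0.293819)(-0.405) - (-0.463969)(-0.2007) = 0.28688478
    denominator = 1 - (-0.293819)(-0.2007) - (-0.463969)(-0.405) = 0.75312299
  phi_33 = 0.28688478 / 0.75312299 = 0.3809.
Therefore phi_{33} = 0.3809.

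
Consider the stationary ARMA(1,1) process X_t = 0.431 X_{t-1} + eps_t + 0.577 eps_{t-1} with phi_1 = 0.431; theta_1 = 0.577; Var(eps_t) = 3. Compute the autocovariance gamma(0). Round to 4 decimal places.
\gamma(0) = 6.7436

Multiply the model equation by X_{t-k} and take expectations. With theta_0 = psi_0 = 1 and psi_j the MA(infinity) weights, this gives
  gamma(k) - sum_i phi_i gamma(k-i) = c_k,
  c_k = sigma^2 * sum_{j=k..q} theta_j psi_{j-k}   (c_k = 0 for k > q),
using gamma(-m) = gamma(m).
psi-weights needed (psi_j = theta_j + sum_i phi_i psi_{j-i}):
  psi_1 = theta_1 + phi_1 = 0.577 + (0.431) = 1.008
Right-hand sides:
  c_0 = sigma^2 (1 + theta_1 psi_1) = 3 * (1 + (0.577)(1.008)) = 3 * 1.581616 = 4.744848
  c_1 = sigma^2 theta_1 = 3 * (0.577) = 1.731
  c_2 = 0
Equations for k = 0 and k = 1 (AR order 1):
  gamma(0) = phi_1 gamma(1) + c_0
  gamma(1) = phi_1 gamma(0) + c_1
Substituting the second into the first: gamma(0) (1 - phi_1^2) = c_0 + phi_1 c_1, so
  gamma(0) = (c_0 + phi_1 c_1) / (1 - phi_1^2) = (4.744848 + (0.431)(1.731)) / (1 - (0.431)^2) = 5.490909 / 0.814239 = 6.743608.
Therefore gamma(0) = 6.7436 (to 4 decimal places).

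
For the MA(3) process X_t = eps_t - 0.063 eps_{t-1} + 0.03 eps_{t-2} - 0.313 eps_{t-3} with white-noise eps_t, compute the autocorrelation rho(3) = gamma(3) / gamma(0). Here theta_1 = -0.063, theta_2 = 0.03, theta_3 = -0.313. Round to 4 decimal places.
\rho(3) = -0.2838

For an MA(q) process with theta_0 = 1, the autocovariance is
  gamma(k) = sigma^2 * sum_{i=0..q-k} theta_i * theta_{i+k},
and rho(k) = gamma(k) / gamma(0). Sigma^2 cancels.
  numerator   = (1)*(-0.313) = -0.313.
  denominator = (1)^2 + (-0.063)^2 + (0.03)^2 + (-0.313)^2 = 1.102838.
  rho(3) = -0.313 / 1.102838 = -0.2838.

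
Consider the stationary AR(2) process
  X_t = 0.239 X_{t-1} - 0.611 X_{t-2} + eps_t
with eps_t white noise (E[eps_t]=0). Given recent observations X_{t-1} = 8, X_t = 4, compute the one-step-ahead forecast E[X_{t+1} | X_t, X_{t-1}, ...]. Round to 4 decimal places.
E[X_{t+1} \mid \mathcal F_t] = -3.9320

For an AR(p) model X_t = c + sum_i phi_i X_{t-i} + eps_t, the
one-step-ahead conditional mean is
  E[X_{t+1} | X_t, ...] = c + sum_i phi_i X_{t+1-i}.
Substitute known values:
  E[X_{t+1} | ...] = (0.239) * (4) + (-0.611) * (8)
                   = -3.9320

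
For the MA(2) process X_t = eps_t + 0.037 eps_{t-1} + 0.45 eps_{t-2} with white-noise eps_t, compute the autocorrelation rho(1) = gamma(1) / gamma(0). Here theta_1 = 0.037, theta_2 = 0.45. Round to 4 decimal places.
\rho(1) = 0.0446

For an MA(q) process with theta_0 = 1, the autocovariance is
  gamma(k) = sigma^2 * sum_{i=0..q-k} theta_i * theta_{i+k},
and rho(k) = gamma(k) / gamma(0). Sigma^2 cancels.
  numerator   = (1)*(0.037) + (0.037)*(0.45) = 0.05365.
  denominator = (1)^2 + (0.037)^2 + (0.45)^2 = 1.203869.
  rho(1) = 0.05365 / 1.203869 = 0.0446.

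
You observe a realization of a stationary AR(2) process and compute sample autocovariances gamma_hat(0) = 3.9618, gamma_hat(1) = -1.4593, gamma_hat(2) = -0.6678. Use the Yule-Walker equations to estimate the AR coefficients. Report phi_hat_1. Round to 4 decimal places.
\hat\phi_{1} = -0.4980

The Yule-Walker equations for an AR(p) process read, in matrix form,
  Gamma_p phi = r_p,   with   (Gamma_p)_{ij} = gamma(|i - j|),
                       (r_p)_i = gamma(i),   i,j = 1..p.
Substitute the sample gammas (Toeplitz matrix and right-hand side of size 2):
  Gamma_p = [[3.9618, -1.4593], [-1.4593, 3.9618]]
  r_p     = [-1.4593, -0.6678]
Written out:
  3.9618 phi_1 - 1.4593 phi_2 = -1.4593
  -1.4593 phi_1 + 3.9618 phi_2 = -0.6678
Solve by Cramer's rule:
  det = gamma(0)^2 - gamma(1)^2 = (3.9618)^2 - (-1.4593)^2 = 15.69585924 - 2.12955649 = 13.56630275
  phi_hat_1 = [gamma(1) gamma(0) - gamma(1) gamma(2)] / det = [(-1.4593)(3.9618) - (-1.4593)(-0.6678)] / 13.56630275 = -6.75597528 / 13.56630275 = -0.498
  phi_hat_2 = [gamma(0) gamma(2) - gamma(1)^2] / det = [(3.9618)(-0.6678) - (-1.4593)^2] / 13.56630275 = -4.77524653 / 13.56630275 = -0.352
So phi_hat = [-0.4980, -0.3520].
Therefore phi_hat_1 = -0.4980.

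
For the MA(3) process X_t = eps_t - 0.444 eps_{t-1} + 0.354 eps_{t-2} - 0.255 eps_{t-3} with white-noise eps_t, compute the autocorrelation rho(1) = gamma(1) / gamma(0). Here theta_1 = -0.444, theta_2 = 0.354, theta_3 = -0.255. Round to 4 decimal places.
\rho(1) = -0.4983

For an MA(q) process with theta_0 = 1, the autocovariance is
  gamma(k) = sigma^2 * sum_{i=0..q-k} theta_i * theta_{i+k},
and rho(k) = gamma(k) / gamma(0). Sigma^2 cancels.
  numerator   = (1)*(-0.444) + (-0.444)*(0.354) + (0.354)*(-0.255) = -0.691446.
  denominator = (1)^2 + (-0.444)^2 + (0.354)^2 + (-0.255)^2 = 1.387477.
  rho(1) = -0.691446 / 1.387477 = -0.4983.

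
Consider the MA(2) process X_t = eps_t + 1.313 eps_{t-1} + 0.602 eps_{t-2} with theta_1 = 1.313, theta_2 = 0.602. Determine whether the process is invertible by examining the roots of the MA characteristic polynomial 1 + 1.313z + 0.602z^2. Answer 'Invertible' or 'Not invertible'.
\text{Invertible}

The MA(q) characteristic polynomial is P(z) = 1 + 1.313z + 0.602z^2.
Invertibility requires all roots to lie outside the unit circle, i.e. |z| > 1 for every root.
Set 1 + (1.313) z + (0.602) z^2 = 0, i.e. a z^2 + b z + c = 0 with a = 0.602, b = 1.313, c = 1.
Discriminant D = b^2 - 4ac = (1.313)^2 - 4*(0.602)*1 = 1.723969 - (2.408) = -0.684031.
D < 0, so the roots are the complex-conjugate pair z = (-b +/- i sqrt(-D)) / (2a) = -1.0905 +/- 0.6869i.
For a conjugate pair |z|^2 = z * conj(z) = (product of roots) = c/a = 1/(0.602) = 1.66113, so |z| = sqrt(1.66113) = 1.2888 for both roots.
Moduli of all roots: 1.2888, 1.2888.
All moduli strictly greater than 1? Yes.
Verdict: Invertible.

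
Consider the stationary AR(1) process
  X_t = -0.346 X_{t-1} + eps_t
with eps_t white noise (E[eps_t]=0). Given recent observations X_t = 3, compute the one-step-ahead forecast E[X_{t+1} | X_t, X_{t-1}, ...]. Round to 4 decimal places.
E[X_{t+1} \mid \mathcal F_t] = -1.0380

For an AR(p) model X_t = c + sum_i phi_i X_{t-i} + eps_t, the
one-step-ahead conditional mean is
  E[X_{t+1} | X_t, ...] = c + sum_i phi_i X_{t+1-i}.
Substitute known values:
  E[X_{t+1} | ...] = (-0.346) * (3)
                   = -1.0380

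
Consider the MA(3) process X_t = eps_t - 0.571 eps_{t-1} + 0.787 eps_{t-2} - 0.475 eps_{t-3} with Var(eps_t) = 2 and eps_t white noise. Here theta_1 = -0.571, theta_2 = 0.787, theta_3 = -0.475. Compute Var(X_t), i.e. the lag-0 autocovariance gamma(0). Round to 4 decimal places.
\gamma(0) = 4.3421

For an MA(q) process X_t = eps_t + sum_i theta_i eps_{t-i} with
Var(eps_t) = sigma^2, the variance is
  gamma(0) = sigma^2 * (1 + sum_i theta_i^2).
  sum_i theta_i^2 = (-0.571)^2 + (0.787)^2 + (-0.475)^2 = 0.326041 + 0.619369 + 0.225625 = 1.171035.
  gamma(0) = 2 * (1 + 1.171035) = 2 * 2.171035 = 4.34207, which rounds to 4.3421.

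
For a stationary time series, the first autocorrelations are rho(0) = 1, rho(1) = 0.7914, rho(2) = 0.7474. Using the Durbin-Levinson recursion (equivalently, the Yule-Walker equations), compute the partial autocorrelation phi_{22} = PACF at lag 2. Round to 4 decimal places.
\phi_{22} = 0.3240

The PACF at lag k is phi_{kk}, the last component of the solution
to the Yule-Walker system G_k phi = r_k where
  (G_k)_{ij} = rho(|i - j|), (r_k)_i = rho(i), i,j = 1..k.
Equivalently, Durbin-Levinson gives phi_{kk} iteratively:
  phi_{11} = rho(1)
  phi_{kk} = [rho(k) - sum_{j=1..k-1} phi_{k-1,j} rho(k-j)]
            / [1 - sum_{j=1..k-1} phi_{k-1,j} rho(j)],
  phi_{k,j} = phi_{k-1,j} - phi_{kk} phi_{k-1,k-j},  j = 1..k-1.
Step k = 1:
  phi_11 = rho(1) = 0.7914.
Step k = 2:
  phi_22 = [rho(2) - phi_11 rho(1)] / [1 - phi_11 rho(1)] = [0.7474 - (0.7914)(0.7914)] / [1 - (0.7914)(0.7914)]
         = 0.12108604 / 0.37368604 = 0.324.
Therefore phi_{22} = 0.3240.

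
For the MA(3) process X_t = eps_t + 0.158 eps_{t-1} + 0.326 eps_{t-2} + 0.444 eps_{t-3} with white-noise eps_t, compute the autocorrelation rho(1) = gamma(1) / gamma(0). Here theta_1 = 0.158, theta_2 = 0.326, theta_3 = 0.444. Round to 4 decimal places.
\rho(1) = 0.2667

For an MA(q) process with theta_0 = 1, the autocovariance is
  gamma(k) = sigma^2 * sum_{i=0..q-k} theta_i * theta_{i+k},
and rho(k) = gamma(k) / gamma(0). Sigma^2 cancels.
  numerator   = (1)*(0.158) + (0.158)*(0.326) + (0.326)*(0.444) = 0.354252.
  denominator = (1)^2 + (0.158)^2 + (0.326)^2 + (0.444)^2 = 1.328376.
  rho(1) = 0.354252 / 1.328376 = 0.2667.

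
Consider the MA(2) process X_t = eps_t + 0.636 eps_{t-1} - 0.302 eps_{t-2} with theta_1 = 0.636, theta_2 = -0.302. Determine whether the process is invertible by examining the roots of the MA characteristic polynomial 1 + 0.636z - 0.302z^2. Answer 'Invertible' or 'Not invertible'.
\text{Invertible}

The MA(q) characteristic polynomial is P(z) = 1 + 0.636z - 0.302z^2.
Invertibility requires all roots to lie outside the unit circle, i.e. |z| > 1 for every root.
Set 1 + (0.636) z + (-0.302) z^2 = 0, i.e. a z^2 + b z + c = 0 with a = -0.302, b = 0.636, c = 1.
Discriminant D = b^2 - 4ac = (0.636)^2 - 4*(-0.302)*1 = 0.404496 - (-1.208) = 1.612496.
D >= 0, so the roots are real: z = (-b +/- sqrt(D)) / (2a) = (-0.636 +/- 1.269841) / (-0.604).
  z_1 = (-0.636 + 1.269841) / (-0.604) = -1.0494,   |z_1| = 1.0494.
  z_2 = (-0.636 - 1.269841) / (-0.604) = 3.1554,   |z_2| = 3.1554.
Moduli of all roots: 1.0494, 3.1554.
All moduli strictly greater than 1? Yes.
Verdict: Invertible.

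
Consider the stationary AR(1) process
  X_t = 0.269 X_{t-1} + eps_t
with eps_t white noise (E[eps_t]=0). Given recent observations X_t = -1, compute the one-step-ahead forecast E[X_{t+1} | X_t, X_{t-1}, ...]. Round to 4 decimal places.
E[X_{t+1} \mid \mathcal F_t] = -0.2690

For an AR(p) model X_t = c + sum_i phi_i X_{t-i} + eps_t, the
one-step-ahead conditional mean is
  E[X_{t+1} | X_t, ...] = c + sum_i phi_i X_{t+1-i}.
Substitute known values:
  E[X_{t+1} | ...] = (0.269) * (-1)
                   = -0.2690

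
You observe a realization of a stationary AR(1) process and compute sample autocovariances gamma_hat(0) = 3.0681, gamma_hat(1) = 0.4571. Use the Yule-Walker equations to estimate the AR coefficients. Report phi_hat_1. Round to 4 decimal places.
\hat\phi_{1} = 0.1490

The Yule-Walker equations for an AR(p) process read, in matrix form,
  Gamma_p phi = r_p,   with   (Gamma_p)_{ij} = gamma(|i - j|),
                       (r_p)_i = gamma(i),   i,j = 1..p.
Substitute the sample gammas (Toeplitz matrix and right-hand side of size 1):
  Gamma_p = [[3.0681]]
  r_p     = [0.4571]
With p = 1 this is the single equation gamma(0) phi_1 = gamma(1):
  phi_hat_1 = gamma(1) / gamma(0) = 0.4571 / 3.0681 = 0.1490.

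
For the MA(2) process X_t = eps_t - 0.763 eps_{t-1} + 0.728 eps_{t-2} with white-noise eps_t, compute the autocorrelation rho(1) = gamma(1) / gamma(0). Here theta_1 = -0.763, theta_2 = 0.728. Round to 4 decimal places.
\rho(1) = -0.6242

For an MA(q) process with theta_0 = 1, the autocovariance is
  gamma(k) = sigma^2 * sum_{i=0..q-k} theta_i * theta_{i+k},
and rho(k) = gamma(k) / gamma(0). Sigma^2 cancels.
  numerator   = (1)*(-0.763) + (-0.763)*(0.728) = -1.318464.
  denominator = (1)^2 + (-0.763)^2 + (0.728)^2 = 2.112153.
  rho(1) = -1.318464 / 2.112153 = -0.6242.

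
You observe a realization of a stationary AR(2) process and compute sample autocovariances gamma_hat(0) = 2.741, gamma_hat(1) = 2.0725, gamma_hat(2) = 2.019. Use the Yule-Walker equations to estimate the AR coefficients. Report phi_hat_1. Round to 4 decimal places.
\hat\phi_{1} = 0.4650

The Yule-Walker equations for an AR(p) process read, in matrix form,
  Gamma_p phi = r_p,   with   (Gamma_p)_{ij} = gamma(|i - j|),
                       (r_p)_i = gamma(i),   i,j = 1..p.
Substitute the sample gammas (Toeplitz matrix and right-hand side of size 2):
  Gamma_p = [[2.741, 2.0725], [2.0725, 2.741]]
  r_p     = [2.0725, 2.019]
Written out:
  2.741 phi_1 + 2.0725 phi_2 = 2.0725
  2.0725 phi_1 + 2.741 phi_2 = 2.019
Solve by Cramer's rule:
  det = gamma(0)^2 - gamma(1)^2 = (2.741)^2 - (2.0725)^2 = 7.513081 - 4.29525625 = 3.21782475
  phi_hat_1 = [gamma(1) gamma(0) - gamma(1) gamma(2)] / det = [(2.0725)(2.741) - (2.0725)(2.019)] / 3.21782475 = 1.496345 / 3.21782475 = 0.465
  phi_hat_2 = [gamma(0) gamma(2) - gamma(1)^2] / det = [(2.741)(2.019) - (2.0725)^2] / 3.21782475 = 1.23882275 / 3.21782475 = 0.385
So phi_hat = [0.4650, 0.3850].
Therefore phi_hat_1 = 0.4650.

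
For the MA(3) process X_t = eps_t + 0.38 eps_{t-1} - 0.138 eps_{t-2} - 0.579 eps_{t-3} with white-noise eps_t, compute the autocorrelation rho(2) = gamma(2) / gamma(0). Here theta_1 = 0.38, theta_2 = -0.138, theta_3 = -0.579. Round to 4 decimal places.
\rho(2) = -0.2389

For an MA(q) process with theta_0 = 1, the autocovariance is
  gamma(k) = sigma^2 * sum_{i=0..q-k} theta_i * theta_{i+k},
and rho(k) = gamma(k) / gamma(0). Sigma^2 cancels.
  numerator   = (1)*(-0.138) + (0.38)*(-0.579) = -0.35802.
  denominator = (1)^2 + (0.38)^2 + (-0.138)^2 + (-0.579)^2 = 1.498685.
  rho(2) = -0.35802 / 1.498685 = -0.2389.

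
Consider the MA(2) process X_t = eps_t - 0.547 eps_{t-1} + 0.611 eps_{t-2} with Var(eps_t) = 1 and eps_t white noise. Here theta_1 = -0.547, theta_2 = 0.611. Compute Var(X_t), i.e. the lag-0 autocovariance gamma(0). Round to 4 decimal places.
\gamma(0) = 1.6725

For an MA(q) process X_t = eps_t + sum_i theta_i eps_{t-i} with
Var(eps_t) = sigma^2, the variance is
  gamma(0) = sigma^2 * (1 + sum_i theta_i^2).
  sum_i theta_i^2 = (-0.547)^2 + (0.611)^2 = 0.299209 + 0.373321 = 0.67253.
  gamma(0) = 1 * (1 + 0.67253) = 1 * 1.67253 = 1.67253, which rounds to 1.6725.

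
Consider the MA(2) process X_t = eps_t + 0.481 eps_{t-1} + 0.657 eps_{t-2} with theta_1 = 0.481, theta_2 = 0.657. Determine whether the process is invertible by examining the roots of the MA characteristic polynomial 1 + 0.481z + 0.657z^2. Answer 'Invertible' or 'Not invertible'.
\text{Invertible}

The MA(q) characteristic polynomial is P(z) = 1 + 0.481z + 0.657z^2.
Invertibility requires all roots to lie outside the unit circle, i.e. |z| > 1 for every root.
Set 1 + (0.481) z + (0.657) z^2 = 0, i.e. a z^2 + b z + c = 0 with a = 0.657, b = 0.481, c = 1.
Discriminant D = b^2 - 4ac = (0.481)^2 - 4*(0.657)*1 = 0.231361 - (2.628) = -2.396639.
D < 0, so the roots are the complex-conjugate pair z = (-b +/- i sqrt(-D)) / (2a) = -0.3661 +/- 1.1782i.
For a conjugate pair |z|^2 = z * conj(z) = (product of roots) = c/a = 1/(0.657) = 1.52207, so |z| = sqrt(1.52207) = 1.2337 for both roots.
Moduli of all roots: 1.2337, 1.2337.
All moduli strictly greater than 1? Yes.
Verdict: Invertible.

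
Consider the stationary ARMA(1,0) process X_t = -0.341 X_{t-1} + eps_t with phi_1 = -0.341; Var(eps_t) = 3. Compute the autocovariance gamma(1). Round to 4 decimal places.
\gamma(1) = -1.1576

Multiply the model equation by X_{t-k} and take expectations. With theta_0 = psi_0 = 1 and psi_j the MA(infinity) weights, this gives
  gamma(k) - sum_i phi_i gamma(k-i) = c_k,
  c_k = sigma^2 * sum_{j=k..q} theta_j psi_{j-k}   (c_k = 0 for k > q),
using gamma(-m) = gamma(m).
Pure AR (q = 0): c_0 = sigma^2 = 3, c_k = 0 for k >= 1.
Equations for k = 0 and k = 1 (AR order 1):
  gamma(0) = phi_1 gamma(1) + c_0
  gamma(1) = phi_1 gamma(0) + c_1
Substituting the second into the first: gamma(0) (1 - phi_1^2) = c_0 + phi_1 c_1, so
  gamma(0) = c_0 / (1 - phi_1^2) = 3 / (1 - (-0.341)^2) = 3 / 0.883719 = 3.394744.
  gamma(1) = phi_1 gamma(0) = (-0.341)(3.394744) = -1.157608.
Therefore gamma(1) = -1.1576 (to 4 decimal places).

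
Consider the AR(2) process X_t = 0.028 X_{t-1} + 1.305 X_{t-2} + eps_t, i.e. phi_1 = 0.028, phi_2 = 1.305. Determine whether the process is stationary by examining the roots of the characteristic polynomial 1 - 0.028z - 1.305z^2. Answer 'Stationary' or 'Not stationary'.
\text{Not stationary}

The AR(p) characteristic polynomial is P(z) = 1 - 0.028z - 1.305z^2.
Stationarity requires all roots to lie outside the unit circle, i.e. |z| > 1 for every root.
Set 1 + (-0.028) z + (-1.305) z^2 = 0, i.e. a z^2 + b z + c = 0 with a = -1.305, b = -0.028, c = 1.
Discriminant D = b^2 - 4ac = (-0.028)^2 - 4*(-1.305)*1 = 0.000784 - (-5.22) = 5.220784.
D >= 0, so the roots are real: z = (-b +/- sqrt(D)) / (2a) = (0.028 +/- 2.284903) / (-2.61).
  z_1 = (0.028 + 2.284903) / (-2.61) = -0.8862,   |z_1| = 0.8862.
  z_2 = (0.028 - 2.284903) / (-2.61) = 0.8647,   |z_2| = 0.8647.
Moduli of all roots: 0.8862, 0.8647.
All moduli strictly greater than 1? No.
Verdict: Not stationary.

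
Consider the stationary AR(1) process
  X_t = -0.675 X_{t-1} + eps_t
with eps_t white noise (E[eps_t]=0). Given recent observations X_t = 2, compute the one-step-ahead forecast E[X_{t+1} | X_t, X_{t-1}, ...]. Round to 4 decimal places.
E[X_{t+1} \mid \mathcal F_t] = -1.3500

For an AR(p) model X_t = c + sum_i phi_i X_{t-i} + eps_t, the
one-step-ahead conditional mean is
  E[X_{t+1} | X_t, ...] = c + sum_i phi_i X_{t+1-i}.
Substitute known values:
  E[X_{t+1} | ...] = (-0.675) * (2)
                   = -1.3500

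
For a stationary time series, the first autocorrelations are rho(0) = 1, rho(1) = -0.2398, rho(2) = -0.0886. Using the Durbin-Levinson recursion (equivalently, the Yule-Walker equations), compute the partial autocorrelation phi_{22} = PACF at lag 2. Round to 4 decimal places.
\phi_{22} = -0.1550

The PACF at lag k is phi_{kk}, the last component of the solution
to the Yule-Walker system G_k phi = r_k where
  (G_k)_{ij} = rho(|i - j|), (r_k)_i = rho(i), i,j = 1..k.
Equivalently, Durbin-Levinson gives phi_{kk} iteratively:
  phi_{11} = rho(1)
  phi_{kk} = [rho(k) - sum_{j=1..k-1} phi_{k-1,j} rho(k-j)]
            / [1 - sum_{j=1..k-1} phi_{k-1,j} rho(j)],
  phi_{k,j} = phi_{k-1,j} - phi_{kk} phi_{k-1,k-j},  j = 1..k-1.
Step k = 1:
  phi_11 = rho(1) = -0.2398.
Step k = 2:
  phi_22 = [rho(2) - phi_11 rho(1)] / [1 - phi_11 rho(1)] = [-0.0886 - (-0.2398)(-0.2398)] / [1 - (-0.2398)(-0.2398)]
         = -0.14610404 / 0.94249596 = -0.155.
Therefore phi_{22} = -0.1550.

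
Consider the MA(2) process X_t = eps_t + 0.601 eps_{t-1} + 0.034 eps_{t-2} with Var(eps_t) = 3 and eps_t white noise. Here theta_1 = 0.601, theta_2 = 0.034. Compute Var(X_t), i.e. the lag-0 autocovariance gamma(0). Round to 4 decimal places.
\gamma(0) = 4.0871

For an MA(q) process X_t = eps_t + sum_i theta_i eps_{t-i} with
Var(eps_t) = sigma^2, the variance is
  gamma(0) = sigma^2 * (1 + sum_i theta_i^2).
  sum_i theta_i^2 = (0.601)^2 + (0.034)^2 = 0.361201 + 0.001156 = 0.362357.
  gamma(0) = 3 * (1 + 0.362357) = 3 * 1.362357 = 4.087071, which rounds to 4.0871.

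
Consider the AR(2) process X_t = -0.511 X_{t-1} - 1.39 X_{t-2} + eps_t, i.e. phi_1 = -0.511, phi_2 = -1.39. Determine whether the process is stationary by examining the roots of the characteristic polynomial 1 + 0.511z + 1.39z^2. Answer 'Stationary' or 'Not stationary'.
\text{Not stationary}

The AR(p) characteristic polynomial is P(z) = 1 + 0.511z + 1.39z^2.
Stationarity requires all roots to lie outside the unit circle, i.e. |z| > 1 for every root.
Set 1 + (0.511) z + (1.39) z^2 = 0, i.e. a z^2 + b z + c = 0 with a = 1.39, b = 0.511, c = 1.
Discriminant D = b^2 - 4ac = (0.511)^2 - 4*(1.39)*1 = 0.261121 - (5.56) = -5.298879.
D < 0, so the roots are the complex-conjugate pair z = (-b +/- i sqrt(-D)) / (2a) = -0.1838 +/- 0.828i.
For a conjugate pair |z|^2 = z * conj(z) = (product of roots) = c/a = 1/(1.39) = 0.719424, so |z| = sqrt(0.719424) = 0.8482 for both roots.
Moduli of all roots: 0.8482, 0.8482.
All moduli strictly greater than 1? No.
Verdict: Not stationary.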